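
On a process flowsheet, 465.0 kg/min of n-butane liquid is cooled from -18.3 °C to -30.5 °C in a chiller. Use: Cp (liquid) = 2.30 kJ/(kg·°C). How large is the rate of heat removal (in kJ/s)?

Q = ṁ·Cp·ΔT = 465.0 × 2.30 × (-30.5 − -18.3) = -13048 kJ/min
Converting: 13048 / 60 s = 217.47 kW

Q_c = 217 kJ/s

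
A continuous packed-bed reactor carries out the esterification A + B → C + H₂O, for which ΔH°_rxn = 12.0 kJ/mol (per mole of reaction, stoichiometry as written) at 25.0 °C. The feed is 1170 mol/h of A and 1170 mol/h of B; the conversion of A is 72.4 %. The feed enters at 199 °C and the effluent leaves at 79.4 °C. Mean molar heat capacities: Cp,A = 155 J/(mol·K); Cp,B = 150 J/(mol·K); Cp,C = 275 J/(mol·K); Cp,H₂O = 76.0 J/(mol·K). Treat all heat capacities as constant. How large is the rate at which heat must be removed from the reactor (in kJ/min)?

Extent of reaction ξ = 0.724 × 1170 = 847.08 mol/h
Reaction term: ξ·ΔH°_rxn = 847.08 × 12.0 = 10165 kJ/h
Sensible, feed 199→25 °C: -62092 kJ/h
Outlet flows (mol/h): A 322.92, B 322.92, C 847.08, H₂O 847.08
Sensible, products 25→79.4 °C: 21532 kJ/h
Q = ΔH = -30395 kJ/h = -8.4429 kW
Heat removed = 506.58 kJ/min

Q_out = 507 kJ/min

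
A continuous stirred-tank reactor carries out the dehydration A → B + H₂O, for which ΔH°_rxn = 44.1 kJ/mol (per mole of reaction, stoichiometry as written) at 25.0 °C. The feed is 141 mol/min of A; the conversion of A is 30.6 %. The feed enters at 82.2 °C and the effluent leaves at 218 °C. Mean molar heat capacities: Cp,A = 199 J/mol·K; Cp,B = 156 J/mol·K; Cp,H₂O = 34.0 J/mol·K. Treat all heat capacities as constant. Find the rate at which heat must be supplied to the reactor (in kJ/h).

Extent of reaction ξ = 0.306 × 141 = 43.146 mol/min
Reaction term: ξ·ΔH°_rxn = 43.146 × 44.1 = 1902.7 kJ/min
Sensible, feed 82.2→25 °C: -1605 kJ/min
Outlet flows (mol/min): A 97.854, B 43.146, H₂O 43.146
Sensible, products 25→218 °C: 5340.4 kJ/min
Q = ΔH = 5638.2 kJ/min = 93.97 kW
Heat supplied = 338290 kJ/h

Q_in = 338000 kJ/h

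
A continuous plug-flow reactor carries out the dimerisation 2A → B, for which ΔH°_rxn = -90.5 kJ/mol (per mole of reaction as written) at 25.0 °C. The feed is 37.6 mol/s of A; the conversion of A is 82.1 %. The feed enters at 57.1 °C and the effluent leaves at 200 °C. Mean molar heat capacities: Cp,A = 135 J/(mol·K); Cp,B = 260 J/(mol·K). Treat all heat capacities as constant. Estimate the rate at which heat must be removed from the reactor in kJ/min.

Extent of reaction ξ = 0.821 × 37.6 / 2 = 15.435 mol/s
Reaction term: ξ·ΔH°_rxn = 15.435 × -90.5 = -1396.8 kJ/s
Sensible, feed 57.1→25 °C: -162.94 kJ/s
Outlet flows (mol/s): A 6.7304, B 15.435
Sensible, products 25→200 °C: 861.29 kJ/s
Q = ΔH = -698.5 kJ/s = -698.5 kW
Heat removed = 41910 kJ/min

Q_out = 41900 kJ/min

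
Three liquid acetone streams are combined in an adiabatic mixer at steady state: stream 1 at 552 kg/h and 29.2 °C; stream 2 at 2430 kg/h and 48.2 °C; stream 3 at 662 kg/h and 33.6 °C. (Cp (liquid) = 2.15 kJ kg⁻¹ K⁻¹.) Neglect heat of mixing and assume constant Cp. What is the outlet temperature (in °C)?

T_out = 42.7 °C

Adiabatic, steady state ⇒ Σ ṁᵢCp,ᵢ(T_out − Tᵢ) = 0
Σ ṁᵢCp,ᵢTᵢ = 552×2.15×29.2 + 2430×2.15×48.2 + 662×2.15×33.6 = 334300
Σ ṁᵢCp,ᵢ = 552×2.15 + 2430×2.15 + 662×2.15 = 7834.6
T_out = 334300 / 7834.6 = 42.669 °C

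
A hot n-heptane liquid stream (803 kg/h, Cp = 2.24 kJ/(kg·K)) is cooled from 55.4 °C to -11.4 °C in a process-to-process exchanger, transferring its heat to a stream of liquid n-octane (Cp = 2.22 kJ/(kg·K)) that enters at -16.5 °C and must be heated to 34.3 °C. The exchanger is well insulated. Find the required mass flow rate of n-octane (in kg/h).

Heat released by hot stream: Q = 803 × 2.24 × (55.4 − -11.4) = 120150 kJ/h
Energy balance on cold side (adiabatic exchanger): Q = ṁ_c·Cp_c·(T_c,out − T_c,in)
ṁ_c = 120150 / [2.22 × (34.3 − -16.5)] = 1065.4 kg/h

ṁ_c = 1070 kg/h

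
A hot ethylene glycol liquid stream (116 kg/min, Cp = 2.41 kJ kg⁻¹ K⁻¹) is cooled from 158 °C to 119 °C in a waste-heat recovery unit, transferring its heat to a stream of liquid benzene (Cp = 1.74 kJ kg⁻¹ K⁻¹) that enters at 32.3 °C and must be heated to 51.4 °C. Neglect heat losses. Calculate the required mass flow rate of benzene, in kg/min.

ṁ_c = 328 kg/min

Heat released by hot stream: Q = 116 × 2.41 × (158 − 119) = 10903 kJ/min
Energy balance on cold side (adiabatic exchanger): Q = ṁ_c·Cp_c·(T_c,out − T_c,in)
ṁ_c = 10903 / [1.74 × (51.4 − 32.3)] = 328.06 kg/min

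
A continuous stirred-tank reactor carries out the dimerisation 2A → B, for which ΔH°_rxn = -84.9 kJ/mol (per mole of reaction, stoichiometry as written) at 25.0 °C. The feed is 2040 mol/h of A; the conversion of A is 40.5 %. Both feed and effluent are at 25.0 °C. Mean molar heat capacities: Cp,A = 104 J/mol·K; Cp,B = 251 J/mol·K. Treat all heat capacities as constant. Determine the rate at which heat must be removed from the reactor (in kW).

Q_out = 9.74 kW

Extent of reaction ξ = 0.405 × 2040 / 2 = 413.1 mol/h
Reaction term: ξ·ΔH°_rxn = 413.1 × -84.9 = -35072 kJ/h
Q = ΔH = -35072 kJ/h = -9.7423 kW
Heat removed = 9.7423 kW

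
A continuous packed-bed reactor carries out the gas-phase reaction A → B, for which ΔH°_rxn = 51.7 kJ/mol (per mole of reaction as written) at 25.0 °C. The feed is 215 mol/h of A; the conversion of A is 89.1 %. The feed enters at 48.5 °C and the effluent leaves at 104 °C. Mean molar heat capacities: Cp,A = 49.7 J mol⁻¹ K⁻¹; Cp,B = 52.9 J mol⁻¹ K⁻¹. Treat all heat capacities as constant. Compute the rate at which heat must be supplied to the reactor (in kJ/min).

Q_in = 176 kJ/min

Extent of reaction ξ = 0.891 × 215 = 191.56 mol/h
Reaction term: ξ·ΔH°_rxn = 191.56 × 51.7 = 9903.9 kJ/h
Sensible, feed 48.5→25 °C: -251.11 kJ/h
Outlet flows (mol/h): A 23.435, B 191.56
Sensible, products 25→104 °C: 892.58 kJ/h
Q = ΔH = 10545 kJ/h = 2.9293 kW
Heat supplied = 175.76 kJ/min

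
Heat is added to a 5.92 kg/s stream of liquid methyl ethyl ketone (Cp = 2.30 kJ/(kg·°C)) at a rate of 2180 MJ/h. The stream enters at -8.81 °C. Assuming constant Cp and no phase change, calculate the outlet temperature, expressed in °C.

Q = 2180 MJ/h = 605.56 kJ/s
ΔT = Q/(ṁ·Cp) = 605.56/(5.92×2.30) = 44.474 K
T_out = -8.81 + 44.474 = 35.664 °C

T_out = 35.7 °C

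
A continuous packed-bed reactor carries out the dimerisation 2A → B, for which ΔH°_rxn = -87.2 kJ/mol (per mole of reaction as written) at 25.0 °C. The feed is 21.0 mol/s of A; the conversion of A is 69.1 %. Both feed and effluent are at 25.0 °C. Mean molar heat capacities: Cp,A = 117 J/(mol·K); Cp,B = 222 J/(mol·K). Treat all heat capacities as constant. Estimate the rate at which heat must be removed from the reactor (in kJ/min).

Q_out = 38000 kJ/min

Extent of reaction ξ = 0.691 × 21.0 / 2 = 7.2555 mol/s
Reaction term: ξ·ΔH°_rxn = 7.2555 × -87.2 = -632.68 kJ/s
Q = ΔH = -632.68 kJ/s = -632.68 kW
Heat removed = 37961 kJ/min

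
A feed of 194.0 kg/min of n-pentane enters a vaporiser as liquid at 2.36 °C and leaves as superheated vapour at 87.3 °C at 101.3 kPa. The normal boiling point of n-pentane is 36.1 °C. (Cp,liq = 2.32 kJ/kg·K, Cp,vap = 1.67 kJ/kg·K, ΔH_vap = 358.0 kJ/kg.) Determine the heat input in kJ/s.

Q = 1690 kJ/s

liquid 2.36→36.1 °C: 78.277 kJ/kg
vaporisation at 36.1 °C: 358 kJ/kg
vapour 36.1→87.3 °C: 85.504 kJ/kg
Δh = 78.277 + 358 + 85.504 = 521.78 kJ/kg
Q = ṁ·Δh = 194.0 kg/min × 521.78 kJ/kg = 101230 kJ/min
|Q| = 1687.1 kW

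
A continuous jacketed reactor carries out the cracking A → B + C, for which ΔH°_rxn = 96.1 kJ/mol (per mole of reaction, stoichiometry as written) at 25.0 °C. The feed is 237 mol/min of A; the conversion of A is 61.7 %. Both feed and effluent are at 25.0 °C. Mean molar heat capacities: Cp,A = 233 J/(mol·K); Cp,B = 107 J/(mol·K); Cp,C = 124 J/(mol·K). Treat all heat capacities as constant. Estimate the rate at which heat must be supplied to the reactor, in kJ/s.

Extent of reaction ξ = 0.617 × 237 = 146.23 mol/min
Reaction term: ξ·ΔH°_rxn = 146.23 × 96.1 = 14053 kJ/min
Q = ΔH = 14053 kJ/min = 234.21 kW
Heat supplied = 234.21 kJ/s

Q_in = 234 kJ/s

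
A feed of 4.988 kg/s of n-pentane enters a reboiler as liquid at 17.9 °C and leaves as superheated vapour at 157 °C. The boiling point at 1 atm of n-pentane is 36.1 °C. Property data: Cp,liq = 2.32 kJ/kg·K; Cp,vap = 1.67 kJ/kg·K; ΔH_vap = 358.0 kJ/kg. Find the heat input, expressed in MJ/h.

Q = 10800 MJ/h

liquid 17.9→36.1 °C: 42.224 kJ/kg
vaporisation at 36.1 °C: 358 kJ/kg
vapour 36.1→157 °C: 201.9 kJ/kg
Δh = 42.224 + 358 + 201.9 = 602.13 kJ/kg
Q = ṁ·Δh = 4.988 kg/s × 602.13 kJ/kg = 3003.4 kJ/s
|Q| = 3003.4 kW = 10812 MJ/h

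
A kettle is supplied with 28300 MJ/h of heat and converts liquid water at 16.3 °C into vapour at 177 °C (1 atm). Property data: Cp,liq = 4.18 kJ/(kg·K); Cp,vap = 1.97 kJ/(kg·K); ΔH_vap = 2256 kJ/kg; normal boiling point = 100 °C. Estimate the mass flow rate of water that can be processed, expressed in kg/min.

Δh = 4.18×(100−16.3) + 2256 + 1.97×(177−100) = 2757.6 kJ/kg
Q = 28300 MJ/h = 7861.1 kJ/s = 471670 kJ/min
ṁ = Q/Δh = 471670 / 2757.6 = 171.05 kg/min

ṁ = 171 kg/min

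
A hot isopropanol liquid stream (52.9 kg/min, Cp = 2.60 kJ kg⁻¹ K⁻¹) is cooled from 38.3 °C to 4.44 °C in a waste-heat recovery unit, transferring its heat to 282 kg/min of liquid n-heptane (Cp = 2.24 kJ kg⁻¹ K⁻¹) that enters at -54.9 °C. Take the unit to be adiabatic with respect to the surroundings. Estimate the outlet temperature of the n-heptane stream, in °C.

T_c,out = -47.5 °C

Heat released by hot stream: Q = 52.9 × 2.60 × (38.3 − 4.44) = 4657.1 kJ/min
Energy balance on cold side (adiabatic exchanger): Q = ṁ_c·Cp_c·(T_c,out − T_c,in)
T_c,out = -54.9 + 4657.1/(282 × 2.24) = -47.527 °C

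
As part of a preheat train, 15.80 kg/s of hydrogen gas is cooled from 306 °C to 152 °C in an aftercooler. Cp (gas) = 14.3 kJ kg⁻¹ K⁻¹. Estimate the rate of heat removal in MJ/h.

Q = ṁ·Cp·ΔT = 15.80 × 14.3 × (152 − 306) = -34795 kJ/s
Cooling duty = 125260 MJ/h

Q_c = 125000 MJ/h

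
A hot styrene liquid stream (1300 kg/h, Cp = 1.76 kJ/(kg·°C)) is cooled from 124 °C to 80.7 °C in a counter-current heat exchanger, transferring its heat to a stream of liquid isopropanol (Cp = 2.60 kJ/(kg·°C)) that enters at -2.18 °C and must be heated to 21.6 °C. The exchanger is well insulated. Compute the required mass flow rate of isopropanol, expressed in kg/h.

ṁ_c = 1600 kg/h

Heat released by hot stream: Q = 1300 × 1.76 × (124 − 80.7) = 99070 kJ/h
Energy balance on cold side (adiabatic exchanger): Q = ṁ_c·Cp_c·(T_c,out − T_c,in)
ṁ_c = 99070 / [2.60 × (21.6 − -2.18)] = 1602.4 kg/h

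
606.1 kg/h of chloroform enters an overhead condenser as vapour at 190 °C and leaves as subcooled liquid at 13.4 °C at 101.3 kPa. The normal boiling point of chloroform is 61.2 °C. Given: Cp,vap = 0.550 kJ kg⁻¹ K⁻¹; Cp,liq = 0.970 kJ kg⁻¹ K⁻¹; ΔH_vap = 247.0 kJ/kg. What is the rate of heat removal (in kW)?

vapour 190→61.2 °C: -70.84 kJ/kg
condensation at 61.2 °C: -247 kJ/kg
liquid 61.2→13.4 °C: -46.366 kJ/kg
Δh = -70.84 + -247 + -46.366 = -364.21 kJ/kg
Q = ṁ·Δh = 606.1 kg/h × -364.21 kJ/kg = -220750 kJ/h
|Q| = 61.318 kW

Q_c = 61.3 kW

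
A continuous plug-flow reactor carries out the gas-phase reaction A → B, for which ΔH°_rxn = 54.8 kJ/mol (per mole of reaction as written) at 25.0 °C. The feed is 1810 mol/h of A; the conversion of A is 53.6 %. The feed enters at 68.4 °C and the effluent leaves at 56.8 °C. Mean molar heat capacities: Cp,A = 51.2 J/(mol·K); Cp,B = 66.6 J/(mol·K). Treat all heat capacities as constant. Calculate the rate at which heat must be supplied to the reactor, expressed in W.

Extent of reaction ξ = 0.536 × 1810 = 970.16 mol/h
Reaction term: ξ·ΔH°_rxn = 970.16 × 54.8 = 53165 kJ/h
Sensible, feed 68.4→25 °C: -4022 kJ/h
Outlet flows (mol/h): A 839.84, B 970.16
Sensible, products 25→56.8 °C: 3422.1 kJ/h
Q = ΔH = 52565 kJ/h = 14.601 kW
Heat supplied = 14601 W

Q_in = 14600 W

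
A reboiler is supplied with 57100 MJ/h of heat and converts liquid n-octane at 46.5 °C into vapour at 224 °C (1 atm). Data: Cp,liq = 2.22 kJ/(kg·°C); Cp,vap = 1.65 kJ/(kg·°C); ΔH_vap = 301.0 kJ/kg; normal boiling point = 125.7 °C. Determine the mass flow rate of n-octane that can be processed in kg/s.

Δh = 2.22×(125.7−46.5) + 301.0 + 1.65×(224−125.7) = 639.02 kJ/kg
Q = 57100 MJ/h = 15861 kJ/s = 15861 kJ/s
ṁ = Q/Δh = 15861 / 639.02 = 24.821 kg/s

ṁ = 24.8 kg/s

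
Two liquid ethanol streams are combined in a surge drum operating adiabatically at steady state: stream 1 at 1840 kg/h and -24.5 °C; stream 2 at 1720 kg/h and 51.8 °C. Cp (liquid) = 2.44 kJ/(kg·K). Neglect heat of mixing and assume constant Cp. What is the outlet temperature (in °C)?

No heat crosses the boundary, so H_out = H_in.
T_out = Σ ṁᵢCp,ᵢTᵢ / Σ ṁᵢCp,ᵢ
      = 107400 / 8686.4 = 12.364 °C

T_out = 12.4 °C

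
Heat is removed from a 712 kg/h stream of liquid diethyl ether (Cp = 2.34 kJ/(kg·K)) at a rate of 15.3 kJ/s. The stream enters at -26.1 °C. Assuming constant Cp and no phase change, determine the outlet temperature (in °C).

Q = 15.3 kJ/s = 55080 kJ/h
ΔT = Q/(ṁ·Cp) = 55080/(712×2.34) = 33.06 K
T_out = -26.1 − 33.06 = -59.16 °C

T_out = -59.2 °C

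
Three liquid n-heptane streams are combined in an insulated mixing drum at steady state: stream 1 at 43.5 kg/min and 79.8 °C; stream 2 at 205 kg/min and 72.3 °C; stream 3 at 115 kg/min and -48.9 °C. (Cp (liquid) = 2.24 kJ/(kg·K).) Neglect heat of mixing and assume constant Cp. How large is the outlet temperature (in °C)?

No heat crosses the boundary, so H_out = H_in.
Σ ṁᵢCp,ᵢTᵢ = 43.5×2.24×79.8 + 205×2.24×72.3 + 115×2.24×-48.9 = 28379
Σ ṁᵢCp,ᵢ = 43.5×2.24 + 205×2.24 + 115×2.24 = 814.24
T_out = 28379 / 814.24 = 34.854 °C

T_out = 34.9 °C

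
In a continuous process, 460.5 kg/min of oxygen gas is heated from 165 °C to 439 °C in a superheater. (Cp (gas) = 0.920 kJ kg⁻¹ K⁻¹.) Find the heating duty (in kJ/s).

Q = 1930 kJ/s

Q = ṁ·Cp·ΔT = 460.5 × 0.920 × (439 − 165) = 116080 kJ/min
Converting: 116080 / 60 s = 1934.7 kW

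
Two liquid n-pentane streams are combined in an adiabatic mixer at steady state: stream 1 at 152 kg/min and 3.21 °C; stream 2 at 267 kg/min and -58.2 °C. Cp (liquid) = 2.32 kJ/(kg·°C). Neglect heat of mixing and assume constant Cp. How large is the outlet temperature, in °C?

T_out = -35.9 °C

Adiabatic, steady state ⇒ Σ ṁᵢCp,ᵢ(T_out − Tᵢ) = 0
Σ ṁᵢCp,ᵢTᵢ = 152×2.32×3.21 + 267×2.32×-58.2 = -34919
Σ ṁᵢCp,ᵢ = 152×2.32 + 267×2.32 = 972.08
T_out = -34919 / 972.08 = -35.922 °C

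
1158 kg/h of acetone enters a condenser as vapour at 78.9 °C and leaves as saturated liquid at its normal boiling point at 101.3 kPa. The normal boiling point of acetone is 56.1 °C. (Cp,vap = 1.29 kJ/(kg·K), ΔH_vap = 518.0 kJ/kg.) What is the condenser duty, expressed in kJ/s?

vapour 78.9→56.1 °C: -29.412 kJ/kg
condensation at 56.1 °C: -518 kJ/kg
Δh = -29.412 + -518 = -547.41 kJ/kg
Q = ṁ·Δh = 1158 kg/h × -547.41 kJ/kg = -633900 kJ/h
|Q| = 176.08 kW

Q_c = 176 kJ/s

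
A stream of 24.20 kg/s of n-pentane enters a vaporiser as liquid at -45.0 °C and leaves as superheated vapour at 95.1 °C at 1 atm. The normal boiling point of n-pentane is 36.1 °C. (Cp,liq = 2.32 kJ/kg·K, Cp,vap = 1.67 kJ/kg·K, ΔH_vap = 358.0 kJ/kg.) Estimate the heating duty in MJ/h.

liquid -45.0→36.1 °C: 188.15 kJ/kg
vaporisation at 36.1 °C: 358 kJ/kg
vapour 36.1→95.1 °C: 98.53 kJ/kg
Δh = 188.15 + 358 + 98.53 = 644.68 kJ/kg
Q = ṁ·Δh = 24.20 kg/s × 644.68 kJ/kg = 15601 kJ/s
|Q| = 15601 kW = 56165 MJ/h

Q = 56200 MJ/h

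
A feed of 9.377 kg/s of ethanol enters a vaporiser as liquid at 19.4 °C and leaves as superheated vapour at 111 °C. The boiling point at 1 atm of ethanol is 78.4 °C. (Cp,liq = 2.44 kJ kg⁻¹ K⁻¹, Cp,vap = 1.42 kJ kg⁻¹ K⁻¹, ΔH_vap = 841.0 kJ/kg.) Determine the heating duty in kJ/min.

liquid 19.4→78.4 °C: 143.96 kJ/kg
vaporisation at 78.4 °C: 841 kJ/kg
vapour 78.4→111 °C: 46.292 kJ/kg
Δh = 143.96 + 841 + 46.292 = 1031.3 kJ/kg
Q = ṁ·Δh = 9.377 kg/s × 1031.3 kJ/kg = 9670.1 kJ/s
|Q| = 9670.1 kW = 580200 kJ/min

Q = 580000 kJ/min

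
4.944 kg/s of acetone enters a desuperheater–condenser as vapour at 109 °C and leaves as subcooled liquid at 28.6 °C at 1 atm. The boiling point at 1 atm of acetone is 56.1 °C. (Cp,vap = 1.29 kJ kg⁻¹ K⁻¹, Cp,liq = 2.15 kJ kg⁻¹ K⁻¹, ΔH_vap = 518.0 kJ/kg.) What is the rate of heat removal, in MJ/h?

Q_c = 11500 MJ/h

vapour 109→56.1 °C: -68.241 kJ/kg
condensation at 56.1 °C: -518 kJ/kg
liquid 56.1→28.6 °C: -59.125 kJ/kg
Δh = -68.241 + -518 + -59.125 = -645.37 kJ/kg
Q = ṁ·Δh = 4.944 kg/s × -645.37 kJ/kg = -3190.7 kJ/s
|Q| = 3190.7 kW = 11486 MJ/h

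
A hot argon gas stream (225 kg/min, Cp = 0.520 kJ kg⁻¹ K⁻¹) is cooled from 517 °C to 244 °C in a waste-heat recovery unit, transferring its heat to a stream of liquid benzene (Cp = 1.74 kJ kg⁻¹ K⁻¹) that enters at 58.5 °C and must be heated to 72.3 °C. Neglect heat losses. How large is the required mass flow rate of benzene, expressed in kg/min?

Heat released by hot stream: Q = 225 × 0.520 × (517 − 244) = 31941 kJ/min
Energy balance on cold side (adiabatic exchanger): Q = ṁ_c·Cp_c·(T_c,out − T_c,in)
ṁ_c = 31941 / [1.74 × (72.3 − 58.5)] = 1330.2 kg/min

ṁ_c = 1330 kg/min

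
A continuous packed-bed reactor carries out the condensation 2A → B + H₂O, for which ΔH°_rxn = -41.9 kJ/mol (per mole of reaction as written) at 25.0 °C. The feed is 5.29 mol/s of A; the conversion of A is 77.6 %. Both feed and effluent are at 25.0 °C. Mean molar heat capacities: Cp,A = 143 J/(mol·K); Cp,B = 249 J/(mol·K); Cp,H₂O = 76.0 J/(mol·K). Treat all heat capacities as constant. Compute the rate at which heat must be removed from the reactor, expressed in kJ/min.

Q_out = 5160 kJ/min

Extent of reaction ξ = 0.776 × 5.29 / 2 = 2.0525 mol/s
Reaction term: ξ·ΔH°_rxn = 2.0525 × -41.9 = -86.001 kJ/s
Q = ΔH = -86.001 kJ/s = -86.001 kW
Heat removed = 5160 kJ/min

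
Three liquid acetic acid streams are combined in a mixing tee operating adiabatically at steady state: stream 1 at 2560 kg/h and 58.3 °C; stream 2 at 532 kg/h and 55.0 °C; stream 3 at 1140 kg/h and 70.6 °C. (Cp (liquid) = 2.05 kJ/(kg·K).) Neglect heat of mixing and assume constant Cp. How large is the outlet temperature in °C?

Adiabatic, steady state ⇒ Σ ṁᵢCp,ᵢ(T_out − Tᵢ) = 0
Σ ṁᵢCp,ᵢTᵢ = 2560×2.05×58.3 + 532×2.05×55.0 + 1140×2.05×70.6 = 530930
Σ ṁᵢCp,ᵢ = 2560×2.05 + 532×2.05 + 1140×2.05 = 8675.6
T_out = 530930 / 8675.6 = 61.198 °C

T_out = 61.2 °C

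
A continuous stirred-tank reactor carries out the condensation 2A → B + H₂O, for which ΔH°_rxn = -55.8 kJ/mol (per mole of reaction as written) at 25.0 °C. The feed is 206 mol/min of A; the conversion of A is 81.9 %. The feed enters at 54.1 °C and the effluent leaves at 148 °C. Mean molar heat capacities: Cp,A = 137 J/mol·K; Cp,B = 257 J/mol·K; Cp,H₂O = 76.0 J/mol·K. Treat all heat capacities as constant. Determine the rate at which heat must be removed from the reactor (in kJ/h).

Q_out = 86700 kJ/h

Extent of reaction ξ = 0.819 × 206 / 2 = 84.357 mol/min
Reaction term: ξ·ΔH°_rxn = 84.357 × -55.8 = -4707.1 kJ/min
Sensible, feed 54.1→25 °C: -821.26 kJ/min
Outlet flows (mol/min): A 37.286, B 84.357, H₂O 84.357
Sensible, products 25→148 °C: 4083.5 kJ/min
Q = ΔH = -1444.9 kJ/min = -24.082 kW
Heat removed = 86694 kJ/h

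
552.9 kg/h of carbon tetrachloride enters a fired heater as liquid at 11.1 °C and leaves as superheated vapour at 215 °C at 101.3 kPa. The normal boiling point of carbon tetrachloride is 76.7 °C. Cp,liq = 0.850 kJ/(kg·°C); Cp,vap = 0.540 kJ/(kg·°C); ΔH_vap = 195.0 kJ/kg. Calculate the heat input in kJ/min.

liquid 11.1→76.7 °C: 55.76 kJ/kg
vaporisation at 76.7 °C: 195 kJ/kg
vapour 76.7→215 °C: 74.682 kJ/kg
Δh = 55.76 + 195 + 74.682 = 325.44 kJ/kg
Q = ṁ·Δh = 552.9 kg/h × 325.44 kJ/kg = 179940 kJ/h
|Q| = 49.982 kW = 2998.9 kJ/min

Q = 3000 kJ/min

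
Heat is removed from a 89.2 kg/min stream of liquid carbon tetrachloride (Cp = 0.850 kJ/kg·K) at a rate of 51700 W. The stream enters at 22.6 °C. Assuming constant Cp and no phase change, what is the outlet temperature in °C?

T_out = -18.3 °C

Q = 51700 W = 3102 kJ/min
ΔT = Q/(ṁ·Cp) = 3102/(89.2×0.850) = 40.913 K
T_out = 22.6 − 40.913 = -18.313 °C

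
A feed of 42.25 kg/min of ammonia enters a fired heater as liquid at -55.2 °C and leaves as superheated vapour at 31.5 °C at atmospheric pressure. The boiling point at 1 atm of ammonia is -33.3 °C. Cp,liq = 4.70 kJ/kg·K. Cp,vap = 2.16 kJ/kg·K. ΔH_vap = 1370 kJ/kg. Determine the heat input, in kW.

liquid -55.2→-33.3 °C: 102.93 kJ/kg
vaporisation at -33.3 °C: 1370 kJ/kg
vapour -33.3→31.5 °C: 139.97 kJ/kg
Δh = 102.93 + 1370 + 139.97 = 1612.9 kJ/kg
Q = ṁ·Δh = 42.25 kg/min × 1612.9 kJ/kg = 68145 kJ/min
|Q| = 1135.7 kW

Q = 1140 kW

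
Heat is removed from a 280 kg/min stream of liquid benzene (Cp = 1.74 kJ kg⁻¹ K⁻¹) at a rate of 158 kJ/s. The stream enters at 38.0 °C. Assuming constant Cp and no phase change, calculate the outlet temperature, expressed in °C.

T_out = 18.5 °C

Q = 158 kJ/s = 9480 kJ/min
ΔT = Q/(ṁ·Cp) = 9480/(280×1.74) = 19.458 K
T_out = 38.0 − 19.458 = 18.542 °C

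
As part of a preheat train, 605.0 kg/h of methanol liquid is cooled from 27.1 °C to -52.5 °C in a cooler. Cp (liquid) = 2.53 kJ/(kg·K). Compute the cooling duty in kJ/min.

Q = ṁ·Cp·ΔT = 605.0 × 2.53 × (-52.5 − 27.1) = -121840 kJ/h
Converting: 121840 / 3600 s = 33.844 kW
Cooling duty = 2030.7 kJ/min

Q_c = 2030 kJ/min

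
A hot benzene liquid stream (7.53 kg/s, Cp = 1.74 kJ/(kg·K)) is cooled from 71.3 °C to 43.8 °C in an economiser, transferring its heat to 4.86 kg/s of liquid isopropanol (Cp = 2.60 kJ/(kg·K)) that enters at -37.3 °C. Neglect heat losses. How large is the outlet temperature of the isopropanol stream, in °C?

T_c,out = -8.79 °C

Heat released by hot stream: Q = 7.53 × 1.74 × (71.3 − 43.8) = 360.31 kJ/s
Energy balance on cold side (adiabatic exchanger): Q = ṁ_c·Cp_c·(T_c,out − T_c,in)
T_c,out = -37.3 + 360.31/(4.86 × 2.60) = -8.7854 °C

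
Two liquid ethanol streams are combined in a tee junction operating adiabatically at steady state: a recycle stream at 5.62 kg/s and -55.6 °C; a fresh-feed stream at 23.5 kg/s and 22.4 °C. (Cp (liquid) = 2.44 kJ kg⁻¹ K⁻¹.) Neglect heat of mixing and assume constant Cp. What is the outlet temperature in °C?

No heat crosses the boundary, so H_out = H_in.
Σ ṁᵢCp,ᵢTᵢ = 5.62×2.44×-55.6 + 23.5×2.44×22.4 = 521.98
Σ ṁᵢCp,ᵢ = 5.62×2.44 + 23.5×2.44 = 71.053
T_out = 521.98 / 71.053 = 7.3464 °C

T_out = 7.35 °C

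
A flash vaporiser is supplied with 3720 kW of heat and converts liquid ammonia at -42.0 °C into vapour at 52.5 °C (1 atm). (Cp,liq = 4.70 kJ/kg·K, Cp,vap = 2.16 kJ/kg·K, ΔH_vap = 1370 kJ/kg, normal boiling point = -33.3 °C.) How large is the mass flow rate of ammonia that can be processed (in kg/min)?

ṁ = 140 kg/min

Δh = 4.70×(-33.3−-42.0) + 1370 + 2.16×(52.5−-33.3) = 1596.2 kJ/kg
Q = 3720 kW = 3720 kJ/s = 223200 kJ/min
ṁ = Q/Δh = 223200 / 1596.2 = 139.83 kg/min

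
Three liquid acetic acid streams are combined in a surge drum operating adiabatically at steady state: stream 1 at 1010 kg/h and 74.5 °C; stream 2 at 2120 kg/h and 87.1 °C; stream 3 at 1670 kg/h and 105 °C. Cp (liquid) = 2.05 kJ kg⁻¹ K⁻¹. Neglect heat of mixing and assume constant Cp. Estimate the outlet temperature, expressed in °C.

Energy balance with Q = 0: Σ ṁᵢCp,ᵢ(T_out − Tᵢ) = 0
Σ ṁᵢCp,ᵢTᵢ = 1010×2.05×74.5 + 2120×2.05×87.1 + 1670×2.05×105 = 892260
Σ ṁᵢCp,ᵢ = 1010×2.05 + 2120×2.05 + 1670×2.05 = 9840
T_out = 892260 / 9840 = 90.676 °C

T_out = 90.7 °C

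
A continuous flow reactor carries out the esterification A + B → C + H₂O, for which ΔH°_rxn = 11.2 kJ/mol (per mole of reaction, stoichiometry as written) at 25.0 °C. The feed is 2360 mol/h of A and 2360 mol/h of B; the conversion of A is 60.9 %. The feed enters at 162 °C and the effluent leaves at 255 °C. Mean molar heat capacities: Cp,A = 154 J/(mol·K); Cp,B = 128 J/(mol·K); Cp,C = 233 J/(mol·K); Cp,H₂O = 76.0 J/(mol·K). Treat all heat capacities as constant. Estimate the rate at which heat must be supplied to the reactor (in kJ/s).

Extent of reaction ξ = 0.609 × 2360 = 1437.2 mol/h
Reaction term: ξ·ΔH°_rxn = 1437.2 × 11.2 = 16097 kJ/h
Sensible, feed 162→25 °C: -91176 kJ/h
Outlet flows (mol/h): A 922.76, B 922.76, C 1437.2, H₂O 1437.2
Sensible, products 25→255 °C: 161990 kJ/h
Q = ΔH = 86916 kJ/h = 24.143 kW
Heat supplied = 24.143 kJ/s

Q_in = 24.1 kJ/s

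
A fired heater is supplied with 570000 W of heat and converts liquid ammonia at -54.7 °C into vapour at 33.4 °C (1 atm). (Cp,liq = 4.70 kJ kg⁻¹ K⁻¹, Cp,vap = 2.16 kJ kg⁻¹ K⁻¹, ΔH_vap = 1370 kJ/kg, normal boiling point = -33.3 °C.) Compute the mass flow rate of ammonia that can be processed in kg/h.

ṁ = 1270 kg/h

Δh = 4.70×(-33.3−-54.7) + 1370 + 2.16×(33.4−-33.3) = 1614.7 kJ/kg
Q = 570000 W = 570 kJ/s = 2.052e+06 kJ/h
ṁ = Q/Δh = 2.052e+06 / 1614.7 = 1270.9 kg/h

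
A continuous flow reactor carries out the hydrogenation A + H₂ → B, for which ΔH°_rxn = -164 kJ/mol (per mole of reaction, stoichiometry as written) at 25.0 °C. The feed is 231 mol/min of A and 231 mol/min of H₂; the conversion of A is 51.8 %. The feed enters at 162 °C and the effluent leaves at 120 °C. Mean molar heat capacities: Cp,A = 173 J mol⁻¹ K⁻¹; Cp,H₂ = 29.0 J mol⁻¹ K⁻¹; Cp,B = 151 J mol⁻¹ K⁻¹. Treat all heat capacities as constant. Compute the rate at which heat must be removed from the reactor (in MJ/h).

Q_out = 1330 MJ/h

Extent of reaction ξ = 0.518 × 231 = 119.66 mol/min
Reaction term: ξ·ΔH°_rxn = 119.66 × -164 = -19624 kJ/min
Sensible, feed 162→25 °C: -6392.7 kJ/min
Outlet flows (mol/min): A 111.34, H₂ 111.34, B 119.66
Sensible, products 25→120 °C: 3853.1 kJ/min
Q = ΔH = -22163 kJ/min = -369.39 kW
Heat removed = 1329.8 MJ/h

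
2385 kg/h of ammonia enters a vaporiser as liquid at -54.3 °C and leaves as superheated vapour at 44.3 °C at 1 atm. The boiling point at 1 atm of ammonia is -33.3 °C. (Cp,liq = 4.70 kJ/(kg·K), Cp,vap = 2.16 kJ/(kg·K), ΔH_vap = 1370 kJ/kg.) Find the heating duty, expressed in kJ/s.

liquid -54.3→-33.3 °C: 98.7 kJ/kg
vaporisation at -33.3 °C: 1370 kJ/kg
vapour -33.3→44.3 °C: 167.62 kJ/kg
Δh = 98.7 + 1370 + 167.62 = 1636.3 kJ/kg
Q = ṁ·Δh = 2385 kg/h × 1636.3 kJ/kg = 3.9026e+06 kJ/h
|Q| = 1084.1 kW

Q = 1080 kJ/s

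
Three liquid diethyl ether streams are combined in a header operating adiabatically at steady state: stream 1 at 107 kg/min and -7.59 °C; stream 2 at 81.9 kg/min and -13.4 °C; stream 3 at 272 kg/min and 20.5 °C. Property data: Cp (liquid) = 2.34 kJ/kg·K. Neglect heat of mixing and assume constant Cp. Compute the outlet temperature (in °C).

Energy balance with Q = 0: Σ ṁᵢCp,ᵢ(T_out − Tᵢ) = 0
Σ ṁᵢCp,ᵢTᵢ = 107×2.34×-7.59 + 81.9×2.34×-13.4 + 272×2.34×20.5 = 8579.4
Σ ṁᵢCp,ᵢ = 107×2.34 + 81.9×2.34 + 272×2.34 = 1078.5
T_out = 8579.4 / 1078.5 = 7.9549 °C

T_out = 7.95 °C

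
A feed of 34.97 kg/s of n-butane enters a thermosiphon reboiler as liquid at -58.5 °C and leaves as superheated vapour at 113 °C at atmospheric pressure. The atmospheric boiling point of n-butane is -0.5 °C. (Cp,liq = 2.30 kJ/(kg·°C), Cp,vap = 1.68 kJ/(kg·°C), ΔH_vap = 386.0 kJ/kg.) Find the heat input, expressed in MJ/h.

liquid -58.5→-0.5 °C: 133.4 kJ/kg
vaporisation at -0.5 °C: 386 kJ/kg
vapour -0.5→113 °C: 190.68 kJ/kg
Δh = 133.4 + 386 + 190.68 = 710.08 kJ/kg
Q = ṁ·Δh = 34.97 kg/s × 710.08 kJ/kg = 24831 kJ/s
|Q| = 24831 kW = 89393 MJ/h

Q = 89400 MJ/h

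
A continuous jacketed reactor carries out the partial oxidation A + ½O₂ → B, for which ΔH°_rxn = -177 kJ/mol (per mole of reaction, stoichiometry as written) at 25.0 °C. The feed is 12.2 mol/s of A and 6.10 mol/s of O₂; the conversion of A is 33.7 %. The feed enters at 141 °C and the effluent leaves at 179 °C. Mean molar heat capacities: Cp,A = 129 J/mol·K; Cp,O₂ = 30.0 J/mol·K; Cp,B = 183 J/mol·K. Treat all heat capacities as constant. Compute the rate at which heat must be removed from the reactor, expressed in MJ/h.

Q_out = 2290 MJ/h

Extent of reaction ξ = 0.337 × 12.2 = 4.1114 mol/s
Reaction term: ξ·ΔH°_rxn = 4.1114 × -177 = -727.72 kJ/s
Sensible, feed 141→25 °C: -203.79 kJ/s
Outlet flows (mol/s): A 8.0886, O₂ 4.0443, B 4.1114
Sensible, products 25→179 °C: 295.24 kJ/s
Q = ΔH = -636.27 kJ/s = -636.27 kW
Heat removed = 2290.6 MJ/h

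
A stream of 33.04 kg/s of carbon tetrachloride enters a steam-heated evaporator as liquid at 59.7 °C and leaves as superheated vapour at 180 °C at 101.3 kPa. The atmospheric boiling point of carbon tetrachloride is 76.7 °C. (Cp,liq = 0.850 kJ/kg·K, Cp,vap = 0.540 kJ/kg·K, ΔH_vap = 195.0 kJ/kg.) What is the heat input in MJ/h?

Q = 31500 MJ/h

liquid 59.7→76.7 °C: 14.45 kJ/kg
vaporisation at 76.7 °C: 195 kJ/kg
vapour 76.7→180 °C: 55.782 kJ/kg
Δh = 14.45 + 195 + 55.782 = 265.23 kJ/kg
Q = ṁ·Δh = 33.04 kg/s × 265.23 kJ/kg = 8763.3 kJ/s
|Q| = 8763.3 kW = 31548 MJ/h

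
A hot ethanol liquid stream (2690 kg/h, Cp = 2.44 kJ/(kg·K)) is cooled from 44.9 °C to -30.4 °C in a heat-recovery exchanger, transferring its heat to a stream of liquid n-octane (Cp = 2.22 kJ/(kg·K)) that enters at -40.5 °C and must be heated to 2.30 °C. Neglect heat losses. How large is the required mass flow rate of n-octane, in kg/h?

Heat released by hot stream: Q = 2690 × 2.44 × (44.9 − -30.4) = 494240 kJ/h
Energy balance on cold side (adiabatic exchanger): Q = ṁ_c·Cp_c·(T_c,out − T_c,in)
ṁ_c = 494240 / [2.22 × (2.30 − -40.5)] = 5201.6 kg/h

ṁ_c = 5200 kg/h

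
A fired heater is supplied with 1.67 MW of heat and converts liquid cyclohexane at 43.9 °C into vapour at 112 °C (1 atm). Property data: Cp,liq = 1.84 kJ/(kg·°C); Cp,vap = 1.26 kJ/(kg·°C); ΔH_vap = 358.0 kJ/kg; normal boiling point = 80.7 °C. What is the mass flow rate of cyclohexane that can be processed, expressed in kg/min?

ṁ = 215 kg/min

Δh = 1.84×(80.7−43.9) + 358.0 + 1.26×(112−80.7) = 465.15 kJ/kg
Q = 1.67 MW = 1670 kJ/s = 100200 kJ/min
ṁ = Q/Δh = 100200 / 465.15 = 215.41 kg/min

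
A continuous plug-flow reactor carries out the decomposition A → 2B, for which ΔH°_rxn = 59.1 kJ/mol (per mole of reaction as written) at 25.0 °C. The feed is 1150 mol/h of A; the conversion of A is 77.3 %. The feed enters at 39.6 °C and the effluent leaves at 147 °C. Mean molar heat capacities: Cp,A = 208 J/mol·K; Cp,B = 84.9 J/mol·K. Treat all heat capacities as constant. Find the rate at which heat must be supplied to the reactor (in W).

Q_in = 20600 W

Extent of reaction ξ = 0.773 × 1150 = 888.95 mol/h
Reaction term: ξ·ΔH°_rxn = 888.95 × 59.1 = 52537 kJ/h
Sensible, feed 39.6→25 °C: -3492.3 kJ/h
Outlet flows (mol/h): A 261.05, B 1777.9
Sensible, products 25→147 °C: 25040 kJ/h
Q = ΔH = 74084 kJ/h = 20.579 kW
Heat supplied = 20579 W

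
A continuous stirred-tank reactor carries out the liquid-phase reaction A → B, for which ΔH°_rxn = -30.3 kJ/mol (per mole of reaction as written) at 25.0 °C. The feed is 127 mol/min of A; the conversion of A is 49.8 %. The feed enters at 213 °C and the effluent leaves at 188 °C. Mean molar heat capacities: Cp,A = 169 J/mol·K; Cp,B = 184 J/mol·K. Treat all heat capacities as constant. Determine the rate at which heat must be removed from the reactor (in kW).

Q_out = 38.3 kW

Extent of reaction ξ = 0.498 × 127 = 63.246 mol/min
Reaction term: ξ·ΔH°_rxn = 63.246 × -30.3 = -1916.4 kJ/min
Sensible, feed 213→25 °C: -4035 kJ/min
Outlet flows (mol/min): A 63.754, B 63.246
Sensible, products 25→188 °C: 3653.1 kJ/min
Q = ΔH = -2298.3 kJ/min = -38.305 kW
Heat removed = 38.305 kW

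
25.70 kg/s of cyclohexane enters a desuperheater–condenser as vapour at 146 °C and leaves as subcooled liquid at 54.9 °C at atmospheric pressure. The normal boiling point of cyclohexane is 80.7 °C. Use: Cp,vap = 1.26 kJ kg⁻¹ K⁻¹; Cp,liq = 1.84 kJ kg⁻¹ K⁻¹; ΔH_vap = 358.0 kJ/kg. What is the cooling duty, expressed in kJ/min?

Q_c = 752000 kJ/min

vapour 146→80.7 °C: -82.278 kJ/kg
condensation at 80.7 °C: -358 kJ/kg
liquid 80.7→54.9 °C: -47.472 kJ/kg
Δh = -82.278 + -358 + -47.472 = -487.75 kJ/kg
Q = ṁ·Δh = 25.70 kg/s × -487.75 kJ/kg = -12535 kJ/s
|Q| = 12535 kW = 752110 kJ/min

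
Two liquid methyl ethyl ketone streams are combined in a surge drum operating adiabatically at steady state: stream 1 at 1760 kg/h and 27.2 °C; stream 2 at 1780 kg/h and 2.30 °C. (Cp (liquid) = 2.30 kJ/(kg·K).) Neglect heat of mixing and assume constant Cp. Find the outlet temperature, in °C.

No heat crosses the boundary, so H_out = H_in.
T_out = Σ ṁᵢCp,ᵢTᵢ / Σ ṁᵢCp,ᵢ
      = 119520 / 8142 = 14.68 °C

T_out = 14.7 °C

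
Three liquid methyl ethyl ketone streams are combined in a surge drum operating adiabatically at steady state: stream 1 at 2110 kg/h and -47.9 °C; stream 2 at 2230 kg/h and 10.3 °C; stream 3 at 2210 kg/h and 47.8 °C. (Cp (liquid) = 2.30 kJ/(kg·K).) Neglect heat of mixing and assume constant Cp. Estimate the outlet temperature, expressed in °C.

Adiabatic, steady state ⇒ Σ ṁᵢCp,ᵢ(T_out − Tᵢ) = 0
Σ ṁᵢCp,ᵢTᵢ = 2110×2.30×-47.9 + 2230×2.30×10.3 + 2210×2.30×47.8 = 63337
Σ ṁᵢCp,ᵢ = 2110×2.30 + 2230×2.30 + 2210×2.30 = 15065
T_out = 63337 / 15065 = 4.2043 °C

T_out = 4.20 °C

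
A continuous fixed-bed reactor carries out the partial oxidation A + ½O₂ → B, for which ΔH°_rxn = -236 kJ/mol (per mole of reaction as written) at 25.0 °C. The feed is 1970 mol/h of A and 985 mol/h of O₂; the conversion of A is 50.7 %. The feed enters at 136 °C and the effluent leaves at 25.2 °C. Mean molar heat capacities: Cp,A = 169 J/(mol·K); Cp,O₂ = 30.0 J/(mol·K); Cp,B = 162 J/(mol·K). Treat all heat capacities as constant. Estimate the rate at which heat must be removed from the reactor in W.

Extent of reaction ξ = 0.507 × 1970 = 998.79 mol/h
Reaction term: ξ·ΔH°_rxn = 998.79 × -236 = -235710 kJ/h
Sensible, feed 136→25 °C: -40235 kJ/h
Outlet flows (mol/h): A 971.21, O₂ 485.61, B 998.79
Sensible, products 25→25.2 °C: 68.101 kJ/h
Q = ΔH = -275880 kJ/h = -76.634 kW
Heat removed = 76634 W

Q_out = 76600 W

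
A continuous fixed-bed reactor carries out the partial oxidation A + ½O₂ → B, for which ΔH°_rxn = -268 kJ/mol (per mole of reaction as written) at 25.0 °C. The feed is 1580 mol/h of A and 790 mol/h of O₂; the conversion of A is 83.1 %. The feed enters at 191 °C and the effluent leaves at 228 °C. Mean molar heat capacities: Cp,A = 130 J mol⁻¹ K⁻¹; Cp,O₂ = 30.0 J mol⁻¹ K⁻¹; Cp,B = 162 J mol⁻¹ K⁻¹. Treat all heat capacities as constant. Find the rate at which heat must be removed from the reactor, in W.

Extent of reaction ξ = 0.831 × 1580 = 1313 mol/h
Reaction term: ξ·ΔH°_rxn = 1313 × -268 = -351880 kJ/h
Sensible, feed 191→25 °C: -38031 kJ/h
Outlet flows (mol/h): A 267.02, O₂ 133.51, B 1313
Sensible, products 25→228 °C: 51038 kJ/h
Q = ΔH = -338870 kJ/h = -94.131 kW
Heat removed = 94131 W

Q_out = 94100 W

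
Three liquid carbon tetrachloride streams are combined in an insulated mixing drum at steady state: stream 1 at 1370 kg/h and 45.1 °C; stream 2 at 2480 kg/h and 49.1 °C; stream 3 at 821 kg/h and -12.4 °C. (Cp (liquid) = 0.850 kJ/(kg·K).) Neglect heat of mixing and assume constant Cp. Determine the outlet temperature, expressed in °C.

Adiabatic, steady state ⇒ Σ ṁᵢCp,ᵢ(T_out − Tᵢ) = 0
T_out = Σ ṁᵢCp,ᵢTᵢ / Σ ṁᵢCp,ᵢ
      = 147370 / 3970.3 = 37.117 °C

T_out = 37.1 °C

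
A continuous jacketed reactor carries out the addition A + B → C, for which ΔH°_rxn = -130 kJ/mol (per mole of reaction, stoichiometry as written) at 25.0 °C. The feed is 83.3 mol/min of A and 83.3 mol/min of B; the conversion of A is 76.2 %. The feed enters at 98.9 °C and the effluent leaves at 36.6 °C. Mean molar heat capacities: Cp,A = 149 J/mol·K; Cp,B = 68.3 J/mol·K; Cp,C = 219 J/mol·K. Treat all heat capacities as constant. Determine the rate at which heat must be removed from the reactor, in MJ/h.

Extent of reaction ξ = 0.762 × 83.3 = 63.475 mol/min
Reaction term: ξ·ΔH°_rxn = 63.475 × -130 = -8251.7 kJ/min
Sensible, feed 98.9→25 °C: -1337.7 kJ/min
Outlet flows (mol/min): A 19.825, B 19.825, C 63.475
Sensible, products 25→36.6 °C: 211.22 kJ/min
Q = ΔH = -9378.1 kJ/min = -156.3 kW
Heat removed = 562.69 MJ/h

Q_out = 563 MJ/h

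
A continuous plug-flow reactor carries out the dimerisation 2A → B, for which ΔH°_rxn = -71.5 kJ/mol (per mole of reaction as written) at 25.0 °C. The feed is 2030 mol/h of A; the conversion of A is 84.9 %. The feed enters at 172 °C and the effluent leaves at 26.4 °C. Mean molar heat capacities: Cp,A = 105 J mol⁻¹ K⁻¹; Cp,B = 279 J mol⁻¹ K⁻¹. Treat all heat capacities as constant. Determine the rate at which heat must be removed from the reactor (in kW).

Q_out = 25.7 kW

Extent of reaction ξ = 0.849 × 2030 / 2 = 861.74 mol/h
Reaction term: ξ·ΔH°_rxn = 861.74 × -71.5 = -61614 kJ/h
Sensible, feed 172→25 °C: -31333 kJ/h
Outlet flows (mol/h): A 306.53, B 861.74
Sensible, products 25→26.4 °C: 381.65 kJ/h
Q = ΔH = -92565 kJ/h = -25.713 kW
Heat removed = 25.713 kW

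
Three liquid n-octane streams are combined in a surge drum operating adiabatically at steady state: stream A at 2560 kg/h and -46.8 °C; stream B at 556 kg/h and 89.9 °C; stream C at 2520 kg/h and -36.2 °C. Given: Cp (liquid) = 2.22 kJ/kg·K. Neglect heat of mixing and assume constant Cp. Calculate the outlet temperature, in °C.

T_out = -28.6 °C

No heat crosses the boundary, so H_out = H_in.
Σ ṁᵢCp,ᵢTᵢ = 2560×2.22×-46.8 + 556×2.22×89.9 + 2520×2.22×-36.2 = -357530
Σ ṁᵢCp,ᵢ = 2560×2.22 + 556×2.22 + 2520×2.22 = 12512
T_out = -357530 / 12512 = -28.575 °C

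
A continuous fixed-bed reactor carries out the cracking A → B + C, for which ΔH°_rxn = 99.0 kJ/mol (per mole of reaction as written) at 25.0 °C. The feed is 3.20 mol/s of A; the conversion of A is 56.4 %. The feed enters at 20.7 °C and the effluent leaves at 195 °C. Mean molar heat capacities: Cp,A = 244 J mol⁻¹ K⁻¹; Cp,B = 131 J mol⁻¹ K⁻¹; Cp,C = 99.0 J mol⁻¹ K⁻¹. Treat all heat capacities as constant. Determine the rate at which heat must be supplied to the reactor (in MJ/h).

Extent of reaction ξ = 0.564 × 3.20 = 1.8048 mol/s
Reaction term: ξ·ΔH°_rxn = 1.8048 × 99.0 = 178.68 kJ/s
Sensible, feed 20.7→25 °C: 3.3574 kJ/s
Outlet flows (mol/s): A 1.3952, B 1.8048, C 1.8048
Sensible, products 25→195 °C: 128.44 kJ/s
Q = ΔH = 310.47 kJ/s = 310.47 kW
Heat supplied = 1117.7 MJ/h

Q_in = 1120 MJ/h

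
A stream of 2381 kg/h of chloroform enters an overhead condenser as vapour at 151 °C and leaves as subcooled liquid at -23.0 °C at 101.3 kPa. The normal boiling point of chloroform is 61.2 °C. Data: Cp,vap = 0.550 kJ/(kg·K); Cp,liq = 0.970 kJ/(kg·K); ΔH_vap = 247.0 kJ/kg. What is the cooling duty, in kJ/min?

vapour 151→61.2 °C: -49.39 kJ/kg
condensation at 61.2 °C: -247 kJ/kg
liquid 61.2→-23.0 °C: -81.674 kJ/kg
Δh = -49.39 + -247 + -81.674 = -378.06 kJ/kg
Q = ṁ·Δh = 2381 kg/h × -378.06 kJ/kg = -900170 kJ/h
|Q| = 250.05 kW = 15003 kJ/min

Q_c = 15000 kJ/min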